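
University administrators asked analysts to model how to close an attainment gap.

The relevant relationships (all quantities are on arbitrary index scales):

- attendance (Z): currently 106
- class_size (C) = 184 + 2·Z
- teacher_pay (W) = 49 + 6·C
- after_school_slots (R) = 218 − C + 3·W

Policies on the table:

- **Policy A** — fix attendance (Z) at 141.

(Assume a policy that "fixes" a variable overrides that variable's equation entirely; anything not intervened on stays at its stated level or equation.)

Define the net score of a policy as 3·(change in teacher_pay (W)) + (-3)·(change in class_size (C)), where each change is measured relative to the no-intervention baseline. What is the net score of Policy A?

1050

Baseline:
  Z = 106
  C = 184 + 2·106 = 396
  W = 49 + 6·396 = 2425
Policy A (Z := 141):
  Z = 141
  C = 184 + 2·141 = 466
  W = 49 + 6·466 = 2845
ΔW = 2845 − 2425 = 420; ΔC = 466 − 396 = 70
Score = 3·420 + (-3)·70 = 1050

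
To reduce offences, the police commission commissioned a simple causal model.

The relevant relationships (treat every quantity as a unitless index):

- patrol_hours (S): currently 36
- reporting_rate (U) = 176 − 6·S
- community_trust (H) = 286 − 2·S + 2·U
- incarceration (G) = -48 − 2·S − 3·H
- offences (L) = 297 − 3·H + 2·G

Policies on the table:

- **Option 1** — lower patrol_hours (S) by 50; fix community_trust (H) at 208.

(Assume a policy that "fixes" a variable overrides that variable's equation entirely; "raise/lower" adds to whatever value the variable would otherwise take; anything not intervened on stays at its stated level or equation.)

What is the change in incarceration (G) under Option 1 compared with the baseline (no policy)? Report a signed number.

-122

Baseline:
  S = 36
  U = 176 − 6·36 = -40
  H = 286 − 2·36 + 2·(-40) = 134
  G = -48 − 2·36 − 3·134 = -522
Option 1 (S − 50, H := 208):
  S = 36 − 50 = -14
  U = 176 − 6·(-14) = 260
  H = 208
  G = -48 − 2·(-14) − 3·208 = -644
Change in G: -644 − (-522) = -122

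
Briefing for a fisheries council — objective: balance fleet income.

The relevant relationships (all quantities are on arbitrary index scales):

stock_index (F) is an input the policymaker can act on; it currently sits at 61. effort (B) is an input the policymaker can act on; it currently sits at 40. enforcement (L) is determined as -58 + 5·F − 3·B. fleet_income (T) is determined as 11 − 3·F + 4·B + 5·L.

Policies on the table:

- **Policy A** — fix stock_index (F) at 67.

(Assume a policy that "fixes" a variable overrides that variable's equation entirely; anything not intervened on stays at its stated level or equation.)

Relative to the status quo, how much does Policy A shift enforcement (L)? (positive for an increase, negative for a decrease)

30

Baseline:
  F = 61
  B = 40
  L = -58 + 5·61 − 3·40 = 127
Policy A (F := 67):
  F = 67
  B = 40
  L = -58 + 5·67 − 3·40 = 157
Change in L: 157 − 127 = 30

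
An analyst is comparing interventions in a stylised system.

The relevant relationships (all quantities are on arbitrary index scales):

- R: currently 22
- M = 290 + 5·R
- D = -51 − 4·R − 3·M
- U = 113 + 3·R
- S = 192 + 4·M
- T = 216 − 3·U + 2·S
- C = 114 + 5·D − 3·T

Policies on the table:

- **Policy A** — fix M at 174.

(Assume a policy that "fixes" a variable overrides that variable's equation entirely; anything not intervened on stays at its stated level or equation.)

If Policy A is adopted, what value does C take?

Policy A (M := 174):
  R = 22
  M = 174
  D = -51 − 4·22 − 3·174 = -661
  U = 113 + 3·22 = 179
  S = 192 + 4·174 = 888
  T = 216 − 3·179 + 2·888 = 1455
  C = 114 + 5·(-661) − 3·1455 = -7556

-7556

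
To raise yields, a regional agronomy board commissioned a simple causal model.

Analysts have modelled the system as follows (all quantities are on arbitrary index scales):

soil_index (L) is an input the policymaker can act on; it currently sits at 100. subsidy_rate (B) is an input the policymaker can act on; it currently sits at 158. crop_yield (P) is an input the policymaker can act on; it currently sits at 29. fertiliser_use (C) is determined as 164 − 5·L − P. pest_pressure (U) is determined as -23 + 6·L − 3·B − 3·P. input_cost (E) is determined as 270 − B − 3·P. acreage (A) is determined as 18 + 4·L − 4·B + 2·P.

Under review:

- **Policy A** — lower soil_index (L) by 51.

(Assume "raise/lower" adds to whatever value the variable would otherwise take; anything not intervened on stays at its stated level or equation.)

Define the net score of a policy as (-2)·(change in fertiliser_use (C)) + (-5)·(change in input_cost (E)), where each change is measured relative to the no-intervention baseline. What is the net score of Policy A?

-510

Baseline:
  L = 100
  B = 158
  P = 29
  C = 164 − 5·100 − 29 = -365
  E = 270 − 158 − 3·29 = 25
Policy A (L − 51):
  L = 100 − 51 = 49
  B = 158
  P = 29
  C = 164 − 5·49 − 29 = -110
  E = 270 − 158 − 3·29 = 25
ΔC = -110 − (-365) = 255; ΔE = 25 − 25 = 0
Score = (-2)·255 + (-5)·0 = -510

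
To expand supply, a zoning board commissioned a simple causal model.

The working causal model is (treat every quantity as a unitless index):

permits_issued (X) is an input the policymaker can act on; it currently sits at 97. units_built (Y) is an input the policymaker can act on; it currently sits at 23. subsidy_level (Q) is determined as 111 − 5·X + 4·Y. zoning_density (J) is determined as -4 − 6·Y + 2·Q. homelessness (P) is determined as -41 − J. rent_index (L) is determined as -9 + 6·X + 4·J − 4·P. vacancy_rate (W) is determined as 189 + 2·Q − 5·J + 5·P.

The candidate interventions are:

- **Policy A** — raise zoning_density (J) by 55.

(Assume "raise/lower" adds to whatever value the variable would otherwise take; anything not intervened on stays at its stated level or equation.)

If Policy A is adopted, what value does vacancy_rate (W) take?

Policy A (J + 55):
  X = 97
  Y = 23
  Q = 111 − 5·97 + 4·23 = -282
  J = -4 − 6·23 + 2·(-282) (+55 from intervention) = -651
  P = -41 − (-651) = 610
  W = 189 + 2·(-282) − 5·(-651) + 5·610 = 5930

5930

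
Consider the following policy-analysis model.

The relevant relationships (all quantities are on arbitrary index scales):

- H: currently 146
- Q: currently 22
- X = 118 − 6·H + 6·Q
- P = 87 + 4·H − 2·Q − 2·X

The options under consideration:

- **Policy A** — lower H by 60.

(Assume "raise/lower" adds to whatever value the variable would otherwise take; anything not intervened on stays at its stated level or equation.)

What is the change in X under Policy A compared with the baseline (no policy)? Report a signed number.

Baseline:
  H = 146
  Q = 22
  X = 118 − 6·146 + 6·22 = -626
Policy A (H − 60):
  H = 146 − 60 = 86
  Q = 22
  X = 118 − 6·86 + 6·22 = -266
Change in X: -266 − (-626) = 360

360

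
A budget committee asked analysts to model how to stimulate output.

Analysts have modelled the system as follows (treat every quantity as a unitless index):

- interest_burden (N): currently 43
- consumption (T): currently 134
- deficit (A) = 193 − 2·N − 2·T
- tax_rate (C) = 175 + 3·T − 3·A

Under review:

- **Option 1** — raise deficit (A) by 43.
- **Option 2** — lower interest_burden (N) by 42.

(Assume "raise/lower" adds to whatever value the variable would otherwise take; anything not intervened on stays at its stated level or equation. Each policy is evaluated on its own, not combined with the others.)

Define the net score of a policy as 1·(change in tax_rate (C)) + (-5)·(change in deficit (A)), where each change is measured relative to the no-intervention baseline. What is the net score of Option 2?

Baseline:
  N = 43
  T = 134
  A = 193 − 2·43 − 2·134 = -161
  C = 175 + 3·134 − 3·(-161) = 1060
Option 2 (N − 42):
  N = 43 − 42 = 1
  T = 134
  A = 193 − 2·1 − 2·134 = -77
  C = 175 + 3·134 − 3·(-77) = 808
ΔC = 808 − 1060 = -252; ΔA = -77 − (-161) = 84
Score = 1·(-252) + (-5)·84 = -672

-672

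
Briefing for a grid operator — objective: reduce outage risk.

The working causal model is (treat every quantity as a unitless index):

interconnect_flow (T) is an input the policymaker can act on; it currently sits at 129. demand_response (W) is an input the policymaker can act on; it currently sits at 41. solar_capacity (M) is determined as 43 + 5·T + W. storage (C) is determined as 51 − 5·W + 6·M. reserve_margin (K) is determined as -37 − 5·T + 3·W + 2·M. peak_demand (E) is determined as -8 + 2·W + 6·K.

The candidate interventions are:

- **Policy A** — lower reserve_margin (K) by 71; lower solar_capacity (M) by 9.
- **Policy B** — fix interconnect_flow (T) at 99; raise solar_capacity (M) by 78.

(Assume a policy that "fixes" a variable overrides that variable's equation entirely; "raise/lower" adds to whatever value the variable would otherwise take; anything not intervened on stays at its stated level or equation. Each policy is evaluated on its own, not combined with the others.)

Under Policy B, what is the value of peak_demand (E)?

5504

Policy B (T := 99, M + 78):
  T = 99
  W = 41
  M = 43 + 5·99 + 41 (+78 from intervention) = 657
  K = -37 − 5·99 + 3·41 + 2·657 = 905
  E = -8 + 2·41 + 6·905 = 5504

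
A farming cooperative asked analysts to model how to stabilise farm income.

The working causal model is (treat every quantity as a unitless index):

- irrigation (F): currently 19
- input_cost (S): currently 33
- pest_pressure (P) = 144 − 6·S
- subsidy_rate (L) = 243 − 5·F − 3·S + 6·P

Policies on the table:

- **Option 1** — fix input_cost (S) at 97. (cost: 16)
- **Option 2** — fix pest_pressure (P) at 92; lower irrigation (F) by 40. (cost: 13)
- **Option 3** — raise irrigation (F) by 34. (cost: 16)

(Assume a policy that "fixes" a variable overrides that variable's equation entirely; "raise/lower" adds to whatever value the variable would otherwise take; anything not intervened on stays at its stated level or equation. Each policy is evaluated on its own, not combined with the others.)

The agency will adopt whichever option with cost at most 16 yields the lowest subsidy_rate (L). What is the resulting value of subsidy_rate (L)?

Option 1 (S := 97):
  F = 19
  S = 97
  P = 144 − 6·97 = -438
  L = 243 − 5·19 − 3·97 + 6·(-438) = -2771
Option 2 (P := 92, F − 40):
  F = 19 − 40 = -21
  S = 33
  P = 92
  L = 243 − 5·(-21) − 3·33 + 6·92 = 801
Option 3 (F + 34):
  F = 19 + 34 = 53
  S = 33
  P = 144 − 6·33 = -54
  L = 243 − 5·53 − 3·33 + 6·(-54) = -445
Comparing — Option 1: L=-2771, Option 2: L=801, Option 3: L=-445. Lowest is -2771 (Option 1).

-2771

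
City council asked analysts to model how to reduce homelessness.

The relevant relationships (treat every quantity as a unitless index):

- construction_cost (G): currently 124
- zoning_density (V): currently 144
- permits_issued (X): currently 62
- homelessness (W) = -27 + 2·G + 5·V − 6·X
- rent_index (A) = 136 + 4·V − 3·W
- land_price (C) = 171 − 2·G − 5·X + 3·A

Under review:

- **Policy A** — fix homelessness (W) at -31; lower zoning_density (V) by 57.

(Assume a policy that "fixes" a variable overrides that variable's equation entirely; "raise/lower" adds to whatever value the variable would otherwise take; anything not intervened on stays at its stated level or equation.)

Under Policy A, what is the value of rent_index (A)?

Policy A (W := -31, V − 57):
  G = 124
  V = 144 − 57 = 87
  X = 62
  W = -31
  A = 136 + 4·87 − 3·(-31) = 577

577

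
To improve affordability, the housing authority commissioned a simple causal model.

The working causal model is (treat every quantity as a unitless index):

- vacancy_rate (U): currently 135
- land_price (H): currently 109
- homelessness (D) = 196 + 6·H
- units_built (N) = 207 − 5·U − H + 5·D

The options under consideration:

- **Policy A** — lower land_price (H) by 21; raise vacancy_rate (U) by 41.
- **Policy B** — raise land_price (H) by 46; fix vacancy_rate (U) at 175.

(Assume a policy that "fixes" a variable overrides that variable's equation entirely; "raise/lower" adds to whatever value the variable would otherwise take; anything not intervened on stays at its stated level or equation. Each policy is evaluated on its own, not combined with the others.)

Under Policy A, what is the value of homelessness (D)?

724

Policy A (H − 21, U + 41):
  H = 109 − 21 = 88
  D = 196 + 6·88 = 724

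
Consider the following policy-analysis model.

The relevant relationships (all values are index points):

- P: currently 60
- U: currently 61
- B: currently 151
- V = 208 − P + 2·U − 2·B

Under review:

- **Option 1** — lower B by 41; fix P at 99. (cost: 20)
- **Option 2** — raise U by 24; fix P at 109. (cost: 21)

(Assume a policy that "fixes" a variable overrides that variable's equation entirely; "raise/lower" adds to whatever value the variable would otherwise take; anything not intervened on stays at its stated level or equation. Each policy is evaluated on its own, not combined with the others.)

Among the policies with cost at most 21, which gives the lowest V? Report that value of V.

Option 1 (B − 41, P := 99):
  P = 99
  U = 61
  B = 151 − 41 = 110
  V = 208 − 99 + 2·61 − 2·110 = 11
Option 2 (U + 24, P := 109):
  P = 109
  U = 61 + 24 = 85
  B = 151
  V = 208 − 109 + 2·85 − 2·151 = -33
Comparing — Option 1: V=11, Option 2: V=-33. Lowest is -33 (Option 2).

-33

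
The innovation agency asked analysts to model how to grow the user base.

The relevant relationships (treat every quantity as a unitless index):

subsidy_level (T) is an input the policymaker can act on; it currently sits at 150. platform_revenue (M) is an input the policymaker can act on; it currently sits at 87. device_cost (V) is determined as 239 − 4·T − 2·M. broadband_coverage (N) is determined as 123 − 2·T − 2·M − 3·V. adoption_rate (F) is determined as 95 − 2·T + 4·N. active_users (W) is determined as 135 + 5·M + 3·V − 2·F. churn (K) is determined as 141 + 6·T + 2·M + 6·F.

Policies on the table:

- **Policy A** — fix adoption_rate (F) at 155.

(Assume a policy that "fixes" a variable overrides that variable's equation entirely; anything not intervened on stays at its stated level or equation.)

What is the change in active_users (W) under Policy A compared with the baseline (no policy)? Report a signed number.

Baseline:
  T = 150
  M = 87
  V = 239 − 4·150 − 2·87 = -535
  N = 123 − 2·150 − 2·87 − 3·(-535) = 1254
  F = 95 − 2·150 + 4·1254 = 4811
  W = 135 + 5·87 + 3·(-535) − 2·4811 = -10657
Policy A (F := 155):
  T = 150
  M = 87
  V = 239 − 4·150 − 2·87 = -535
  N = 123 − 2·150 − 2·87 − 3·(-535) = 1254
  F = 155
  W = 135 + 5·87 + 3·(-535) − 2·155 = -1345
Change in W: -1345 − (-10657) = 9312

9312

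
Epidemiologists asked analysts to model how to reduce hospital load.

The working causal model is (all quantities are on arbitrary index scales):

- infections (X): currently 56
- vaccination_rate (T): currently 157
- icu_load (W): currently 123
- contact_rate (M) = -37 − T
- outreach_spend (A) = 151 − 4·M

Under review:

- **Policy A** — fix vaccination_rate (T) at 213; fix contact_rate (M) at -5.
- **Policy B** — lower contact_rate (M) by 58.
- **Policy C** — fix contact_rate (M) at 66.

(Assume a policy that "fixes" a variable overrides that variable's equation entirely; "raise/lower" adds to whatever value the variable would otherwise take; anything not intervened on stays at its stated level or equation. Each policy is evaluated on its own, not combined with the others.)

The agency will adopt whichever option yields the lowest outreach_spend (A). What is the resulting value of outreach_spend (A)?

Policy A (T := 213, M := -5):
  T = 213
  M = -5
  A = 151 − 4·(-5) = 171
Policy B (M − 58):
  T = 157
  M = -37 − 157 (−58 from intervention) = -252
  A = 151 − 4·(-252) = 1159
Policy C (M := 66):
  T = 157
  M = 66
  A = 151 − 4·66 = -113
Comparing — Policy A: A=171, Policy B: A=1159, Policy C: A=-113. Lowest is -113 (Policy C).

-113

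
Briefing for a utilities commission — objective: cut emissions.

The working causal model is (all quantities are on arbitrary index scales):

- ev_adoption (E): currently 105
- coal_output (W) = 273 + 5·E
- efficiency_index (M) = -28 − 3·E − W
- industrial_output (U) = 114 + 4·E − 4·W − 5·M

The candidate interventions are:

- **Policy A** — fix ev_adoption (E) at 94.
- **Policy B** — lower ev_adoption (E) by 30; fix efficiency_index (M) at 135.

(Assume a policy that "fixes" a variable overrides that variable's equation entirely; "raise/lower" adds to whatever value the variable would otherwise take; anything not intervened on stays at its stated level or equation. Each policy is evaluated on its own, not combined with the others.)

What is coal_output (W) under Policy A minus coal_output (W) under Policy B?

95

Policy A (E := 94):
  E = 94
  W = 273 + 5·94 = 743
Policy B (E − 30, M := 135):
  E = 105 − 30 = 75
  W = 273 + 5·75 = 648
W: 743 − 648 = 95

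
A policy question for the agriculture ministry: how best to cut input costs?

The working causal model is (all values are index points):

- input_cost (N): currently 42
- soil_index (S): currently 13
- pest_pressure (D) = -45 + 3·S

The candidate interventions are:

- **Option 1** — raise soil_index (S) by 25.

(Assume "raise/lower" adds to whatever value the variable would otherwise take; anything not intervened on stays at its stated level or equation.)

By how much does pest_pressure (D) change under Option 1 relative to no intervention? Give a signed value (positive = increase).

Baseline:
  S = 13
  D = -45 + 3·13 = -6
Option 1 (S + 25):
  S = 13 + 25 = 38
  D = -45 + 3·38 = 69
Change in D: 69 − (-6) = 75

75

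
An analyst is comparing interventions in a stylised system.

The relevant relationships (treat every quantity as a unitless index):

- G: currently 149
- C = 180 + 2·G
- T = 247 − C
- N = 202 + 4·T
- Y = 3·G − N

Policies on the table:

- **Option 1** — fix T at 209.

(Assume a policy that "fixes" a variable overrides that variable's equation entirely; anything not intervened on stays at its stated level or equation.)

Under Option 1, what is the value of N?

1038

Option 1 (T := 209):
  G = 149
  C = 180 + 2·149 = 478
  T = 209
  N = 202 + 4·209 = 1038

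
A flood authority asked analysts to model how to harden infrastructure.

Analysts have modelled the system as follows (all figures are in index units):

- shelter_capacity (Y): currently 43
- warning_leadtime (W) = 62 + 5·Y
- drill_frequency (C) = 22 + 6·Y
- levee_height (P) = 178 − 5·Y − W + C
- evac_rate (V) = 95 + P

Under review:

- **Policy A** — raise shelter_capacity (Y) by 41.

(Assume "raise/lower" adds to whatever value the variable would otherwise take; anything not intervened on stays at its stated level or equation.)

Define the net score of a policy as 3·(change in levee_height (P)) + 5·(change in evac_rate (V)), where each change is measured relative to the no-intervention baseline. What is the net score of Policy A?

Baseline:
  Y = 43
  W = 62 + 5·43 = 277
  C = 22 + 6·43 = 280
  P = 178 − 5·43 − 277 + 280 = -34
  V = 95 + (-34) = 61
Policy A (Y + 41):
  Y = 43 + 41 = 84
  W = 62 + 5·84 = 482
  C = 22 + 6·84 = 526
  P = 178 − 5·84 − 482 + 526 = -198
  V = 95 + (-198) = -103
ΔP = -198 − (-34) = -164; ΔV = -103 − 61 = -164
Score = 3·(-164) + 5·(-164) = -1312

-1312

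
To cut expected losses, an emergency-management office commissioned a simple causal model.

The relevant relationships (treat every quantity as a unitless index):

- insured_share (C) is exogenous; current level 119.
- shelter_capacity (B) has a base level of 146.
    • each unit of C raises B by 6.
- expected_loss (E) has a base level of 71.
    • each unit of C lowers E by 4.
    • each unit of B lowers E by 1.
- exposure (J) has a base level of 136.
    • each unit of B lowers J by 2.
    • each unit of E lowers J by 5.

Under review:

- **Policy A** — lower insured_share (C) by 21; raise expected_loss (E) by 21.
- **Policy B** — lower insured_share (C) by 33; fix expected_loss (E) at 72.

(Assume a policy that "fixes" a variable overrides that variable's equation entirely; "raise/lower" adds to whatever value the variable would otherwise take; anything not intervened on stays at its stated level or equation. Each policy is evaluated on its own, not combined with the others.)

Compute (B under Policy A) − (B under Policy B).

Policy A (C − 21, E + 21):
  C = 119 − 21 = 98
  B = 146 + 6·98 = 734
Policy B (C − 33, E := 72):
  C = 119 − 33 = 86
  B = 146 + 6·86 = 662
B: 734 − 662 = 72

72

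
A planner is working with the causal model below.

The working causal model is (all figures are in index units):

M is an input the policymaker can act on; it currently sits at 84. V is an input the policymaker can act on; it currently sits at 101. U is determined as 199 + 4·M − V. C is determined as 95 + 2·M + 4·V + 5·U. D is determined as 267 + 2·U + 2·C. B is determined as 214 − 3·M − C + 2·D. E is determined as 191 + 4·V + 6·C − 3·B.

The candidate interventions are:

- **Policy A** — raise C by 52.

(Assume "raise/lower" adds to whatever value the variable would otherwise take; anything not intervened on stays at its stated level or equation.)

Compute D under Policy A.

Policy A (C + 52):
  M = 84
  V = 101
  U = 199 + 4·84 − 101 = 434
  C = 95 + 2·84 + 4·101 + 5·434 (+52 from intervention) = 2889
  D = 267 + 2·434 + 2·2889 = 6913

6913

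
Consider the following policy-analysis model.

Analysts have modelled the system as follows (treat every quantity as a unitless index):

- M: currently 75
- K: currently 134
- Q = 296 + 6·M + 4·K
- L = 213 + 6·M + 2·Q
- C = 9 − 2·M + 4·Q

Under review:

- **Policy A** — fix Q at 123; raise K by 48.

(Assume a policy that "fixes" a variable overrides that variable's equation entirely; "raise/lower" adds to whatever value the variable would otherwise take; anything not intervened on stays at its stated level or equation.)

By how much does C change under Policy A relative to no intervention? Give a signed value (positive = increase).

-4636

Baseline:
  M = 75
  K = 134
  Q = 296 + 6·75 + 4·134 = 1282
  C = 9 − 2·75 + 4·1282 = 4987
Policy A (Q := 123, K + 48):
  M = 75
  K = 134 + 48 = 182
  Q = 123
  C = 9 − 2·75 + 4·123 = 351
Change in C: 351 − 4987 = -4636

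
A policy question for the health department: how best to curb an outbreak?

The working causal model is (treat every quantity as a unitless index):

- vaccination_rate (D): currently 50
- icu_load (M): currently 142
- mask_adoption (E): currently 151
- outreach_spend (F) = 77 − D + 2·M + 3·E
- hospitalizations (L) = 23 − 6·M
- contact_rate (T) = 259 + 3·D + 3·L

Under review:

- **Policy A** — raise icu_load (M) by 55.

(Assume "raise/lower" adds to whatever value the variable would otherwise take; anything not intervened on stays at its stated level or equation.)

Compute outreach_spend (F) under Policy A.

874

Policy A (M + 55):
  D = 50
  M = 142 + 55 = 197
  E = 151
  F = 77 − 50 + 2·197 + 3·151 = 874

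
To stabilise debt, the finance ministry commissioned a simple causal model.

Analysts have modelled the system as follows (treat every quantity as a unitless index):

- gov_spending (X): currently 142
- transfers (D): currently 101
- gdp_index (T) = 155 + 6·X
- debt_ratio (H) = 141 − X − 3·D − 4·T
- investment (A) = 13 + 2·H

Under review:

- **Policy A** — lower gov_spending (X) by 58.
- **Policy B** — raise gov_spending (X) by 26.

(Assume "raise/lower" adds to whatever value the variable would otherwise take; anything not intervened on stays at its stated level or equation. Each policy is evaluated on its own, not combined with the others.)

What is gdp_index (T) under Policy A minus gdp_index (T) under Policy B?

Policy A (X − 58):
  X = 142 − 58 = 84
  T = 155 + 6·84 = 659
Policy B (X + 26):
  X = 142 + 26 = 168
  T = 155 + 6·168 = 1163
T: 659 − 1163 = -504

-504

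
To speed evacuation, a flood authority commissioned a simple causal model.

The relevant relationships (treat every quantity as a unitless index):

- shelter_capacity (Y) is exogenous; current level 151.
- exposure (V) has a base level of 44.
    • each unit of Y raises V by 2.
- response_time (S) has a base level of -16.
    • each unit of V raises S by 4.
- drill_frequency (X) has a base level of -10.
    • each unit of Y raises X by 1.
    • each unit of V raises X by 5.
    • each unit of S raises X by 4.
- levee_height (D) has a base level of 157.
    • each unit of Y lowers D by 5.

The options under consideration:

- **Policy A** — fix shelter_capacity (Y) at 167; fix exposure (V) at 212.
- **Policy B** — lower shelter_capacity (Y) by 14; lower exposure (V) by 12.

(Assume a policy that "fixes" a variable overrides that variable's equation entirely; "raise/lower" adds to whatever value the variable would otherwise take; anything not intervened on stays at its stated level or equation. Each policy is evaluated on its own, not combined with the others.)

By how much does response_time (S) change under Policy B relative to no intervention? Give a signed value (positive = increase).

-160

Baseline:
  Y = 151
  V = 44 + 2·151 = 346
  S = -16 + 4·346 = 1368
Policy B (Y − 14, V − 12):
  Y = 151 − 14 = 137
  V = 44 + 2·137 (−12 from intervention) = 306
  S = -16 + 4·306 = 1208
Change in S: 1208 − 1368 = -160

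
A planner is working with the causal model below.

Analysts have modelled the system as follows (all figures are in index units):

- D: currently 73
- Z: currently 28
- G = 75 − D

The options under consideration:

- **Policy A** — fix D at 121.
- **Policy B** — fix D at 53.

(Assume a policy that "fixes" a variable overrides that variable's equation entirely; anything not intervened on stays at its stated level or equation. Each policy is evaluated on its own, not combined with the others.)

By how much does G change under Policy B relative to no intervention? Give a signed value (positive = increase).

Baseline:
  D = 73
  G = 75 − 73 = 2
Policy B (D := 53):
  D = 53
  G = 75 − 53 = 22
Change in G: 22 − 2 = 20

20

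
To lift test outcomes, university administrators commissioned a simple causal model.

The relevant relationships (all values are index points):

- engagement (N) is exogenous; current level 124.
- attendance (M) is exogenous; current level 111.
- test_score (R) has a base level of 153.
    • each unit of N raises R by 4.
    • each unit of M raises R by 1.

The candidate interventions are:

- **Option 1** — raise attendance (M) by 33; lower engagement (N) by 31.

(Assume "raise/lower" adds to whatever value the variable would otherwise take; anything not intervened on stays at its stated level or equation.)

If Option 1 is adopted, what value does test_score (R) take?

Option 1 (M + 33, N − 31):
  N = 124 − 31 = 93
  M = 111 + 33 = 144
  R = 153 + 4·93 + 144 = 669

669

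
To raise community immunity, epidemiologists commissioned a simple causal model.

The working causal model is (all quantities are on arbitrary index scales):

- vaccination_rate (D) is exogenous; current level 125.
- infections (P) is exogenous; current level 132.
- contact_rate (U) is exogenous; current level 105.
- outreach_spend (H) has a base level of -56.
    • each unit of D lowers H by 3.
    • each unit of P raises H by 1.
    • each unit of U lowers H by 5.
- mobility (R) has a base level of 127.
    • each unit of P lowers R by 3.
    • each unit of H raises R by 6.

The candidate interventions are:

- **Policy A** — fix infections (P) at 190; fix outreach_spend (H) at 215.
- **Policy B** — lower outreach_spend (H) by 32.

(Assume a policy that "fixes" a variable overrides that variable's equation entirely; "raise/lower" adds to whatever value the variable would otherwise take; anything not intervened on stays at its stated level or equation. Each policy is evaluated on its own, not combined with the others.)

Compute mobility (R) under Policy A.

847

Policy A (P := 190, H := 215):
  D = 125
  P = 190
  U = 105
  H = 215
  R = 127 − 3·190 + 6·215 = 847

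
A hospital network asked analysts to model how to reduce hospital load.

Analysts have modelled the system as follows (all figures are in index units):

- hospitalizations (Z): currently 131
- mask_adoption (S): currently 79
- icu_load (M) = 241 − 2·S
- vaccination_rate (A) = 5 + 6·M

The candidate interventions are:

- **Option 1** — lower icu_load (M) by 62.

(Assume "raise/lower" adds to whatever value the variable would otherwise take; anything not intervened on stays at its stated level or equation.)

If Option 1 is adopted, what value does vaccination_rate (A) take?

131

Option 1 (M − 62):
  S = 79
  M = 241 − 2·79 (−62 from intervention) = 21
  A = 5 + 6·21 = 131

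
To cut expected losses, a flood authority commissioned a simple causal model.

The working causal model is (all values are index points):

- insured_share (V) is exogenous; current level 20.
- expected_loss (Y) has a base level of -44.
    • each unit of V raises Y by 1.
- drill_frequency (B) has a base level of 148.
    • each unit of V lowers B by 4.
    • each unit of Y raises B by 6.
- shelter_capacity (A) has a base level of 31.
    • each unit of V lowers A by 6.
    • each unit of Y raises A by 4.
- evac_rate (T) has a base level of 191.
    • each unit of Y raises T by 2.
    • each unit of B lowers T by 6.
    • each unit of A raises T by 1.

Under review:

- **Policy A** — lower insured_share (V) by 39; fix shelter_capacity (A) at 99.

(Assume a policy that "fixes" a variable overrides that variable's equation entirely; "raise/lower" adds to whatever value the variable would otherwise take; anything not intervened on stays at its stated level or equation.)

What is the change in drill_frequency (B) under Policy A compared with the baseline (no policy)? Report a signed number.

-78

Baseline:
  V = 20
  Y = -44 + 20 = -24
  B = 148 − 4·20 + 6·(-24) = -76
Policy A (V − 39, A := 99):
  V = 20 − 39 = -19
  Y = -44 + (-19) = -63
  B = 148 − 4·(-19) + 6·(-63) = -154
Change in B: -154 − (-76) = -78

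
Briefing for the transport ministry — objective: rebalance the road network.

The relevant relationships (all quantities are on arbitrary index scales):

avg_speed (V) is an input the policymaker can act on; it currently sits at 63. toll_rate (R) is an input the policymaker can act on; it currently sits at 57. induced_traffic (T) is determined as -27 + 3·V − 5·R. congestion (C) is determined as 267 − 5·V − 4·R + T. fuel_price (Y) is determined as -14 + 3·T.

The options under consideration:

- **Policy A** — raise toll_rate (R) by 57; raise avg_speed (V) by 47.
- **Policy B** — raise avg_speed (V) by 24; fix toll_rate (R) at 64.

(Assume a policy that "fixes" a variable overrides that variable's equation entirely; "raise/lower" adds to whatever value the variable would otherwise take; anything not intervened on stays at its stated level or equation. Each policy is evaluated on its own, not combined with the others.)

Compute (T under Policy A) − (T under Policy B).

-181

Policy A (R + 57, V + 47):
  V = 63 + 47 = 110
  R = 57 + 57 = 114
  T = -27 + 3·110 − 5·114 = -267
Policy B (V + 24, R := 64):
  V = 63 + 24 = 87
  R = 64
  T = -27 + 3·87 − 5·64 = -86
T: -267 − (-86) = -181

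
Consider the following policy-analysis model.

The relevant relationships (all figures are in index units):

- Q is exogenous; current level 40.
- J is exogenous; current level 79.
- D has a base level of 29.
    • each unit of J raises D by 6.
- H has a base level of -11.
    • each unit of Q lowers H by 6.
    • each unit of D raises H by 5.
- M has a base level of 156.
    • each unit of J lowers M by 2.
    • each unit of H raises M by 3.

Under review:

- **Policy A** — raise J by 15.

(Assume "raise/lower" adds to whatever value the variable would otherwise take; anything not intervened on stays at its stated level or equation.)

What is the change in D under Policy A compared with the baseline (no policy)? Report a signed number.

90

Baseline:
  J = 79
  D = 29 + 6·79 = 503
Policy A (J + 15):
  J = 79 + 15 = 94
  D = 29 + 6·94 = 593
Change in D: 593 − 503 = 90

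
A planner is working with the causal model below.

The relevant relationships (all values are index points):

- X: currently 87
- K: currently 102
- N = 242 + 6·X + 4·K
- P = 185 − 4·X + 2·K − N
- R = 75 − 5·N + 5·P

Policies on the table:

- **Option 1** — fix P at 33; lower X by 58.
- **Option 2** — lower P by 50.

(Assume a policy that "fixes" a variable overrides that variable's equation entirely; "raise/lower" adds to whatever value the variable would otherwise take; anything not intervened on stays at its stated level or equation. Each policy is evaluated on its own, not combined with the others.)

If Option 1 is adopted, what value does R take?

Option 1 (P := 33, X − 58):
  X = 87 − 58 = 29
  K = 102
  N = 242 + 6·29 + 4·102 = 824
  P = 33
  R = 75 − 5·824 + 5·33 = -3880

-3880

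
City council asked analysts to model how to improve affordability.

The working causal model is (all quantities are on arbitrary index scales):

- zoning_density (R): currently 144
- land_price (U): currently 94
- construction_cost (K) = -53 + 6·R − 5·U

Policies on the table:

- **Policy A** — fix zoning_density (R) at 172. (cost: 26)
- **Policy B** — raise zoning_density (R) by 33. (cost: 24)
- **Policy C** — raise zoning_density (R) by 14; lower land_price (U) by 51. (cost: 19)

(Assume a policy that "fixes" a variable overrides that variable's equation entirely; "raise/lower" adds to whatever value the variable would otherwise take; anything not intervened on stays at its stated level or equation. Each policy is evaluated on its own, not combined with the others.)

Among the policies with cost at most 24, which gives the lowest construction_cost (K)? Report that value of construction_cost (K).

539

Policy B (R + 33):
  R = 144 + 33 = 177
  U = 94
  K = -53 + 6·177 − 5·94 = 539
Policy C (R + 14, U − 51):
  R = 144 + 14 = 158
  U = 94 − 51 = 43
  K = -53 + 6·158 − 5·43 = 680
Comparing — Policy B: K=539, Policy C: K=680. Lowest is 539 (Policy B).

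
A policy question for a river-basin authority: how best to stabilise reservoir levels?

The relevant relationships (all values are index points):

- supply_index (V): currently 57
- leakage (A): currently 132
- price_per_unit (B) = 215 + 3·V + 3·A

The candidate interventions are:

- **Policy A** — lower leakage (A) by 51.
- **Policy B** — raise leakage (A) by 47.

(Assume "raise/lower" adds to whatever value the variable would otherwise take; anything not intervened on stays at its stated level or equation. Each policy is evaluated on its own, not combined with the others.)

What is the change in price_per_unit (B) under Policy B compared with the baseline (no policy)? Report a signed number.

141

Baseline:
  V = 57
  A = 132
  B = 215 + 3·57 + 3·132 = 782
Policy B (A + 47):
  V = 57
  A = 132 + 47 = 179
  B = 215 + 3·57 + 3·179 = 923
Change in B: 923 − 782 = 141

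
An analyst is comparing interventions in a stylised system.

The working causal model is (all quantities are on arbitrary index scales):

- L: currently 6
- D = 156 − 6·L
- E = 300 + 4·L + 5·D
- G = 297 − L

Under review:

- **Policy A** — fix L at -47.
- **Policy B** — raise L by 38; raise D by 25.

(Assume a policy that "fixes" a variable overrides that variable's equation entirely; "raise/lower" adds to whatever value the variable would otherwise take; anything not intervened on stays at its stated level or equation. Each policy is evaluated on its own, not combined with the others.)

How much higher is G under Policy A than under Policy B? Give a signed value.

91

Policy A (L := -47):
  L = -47
  G = 297 − (-47) = 344
Policy B (L + 38, D + 25):
  L = 6 + 38 = 44
  G = 297 − 44 = 253
G: 344 − 253 = 91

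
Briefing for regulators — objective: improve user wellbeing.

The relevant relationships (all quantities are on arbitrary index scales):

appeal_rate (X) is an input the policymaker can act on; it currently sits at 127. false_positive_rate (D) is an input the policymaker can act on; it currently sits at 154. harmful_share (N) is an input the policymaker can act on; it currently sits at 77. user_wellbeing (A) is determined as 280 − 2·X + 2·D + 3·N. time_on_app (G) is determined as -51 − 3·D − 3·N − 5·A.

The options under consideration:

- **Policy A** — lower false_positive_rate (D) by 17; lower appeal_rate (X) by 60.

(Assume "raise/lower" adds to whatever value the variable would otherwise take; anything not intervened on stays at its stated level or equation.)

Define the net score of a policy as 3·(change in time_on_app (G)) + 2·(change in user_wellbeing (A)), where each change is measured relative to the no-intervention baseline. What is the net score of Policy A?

Baseline:
  X = 127
  D = 154
  N = 77
  A = 280 − 2·127 + 2·154 + 3·77 = 565
  G = -51 − 3·154 − 3·77 − 5·565 = -3569
Policy A (D − 17, X − 60):
  X = 127 − 60 = 67
  D = 154 − 17 = 137
  N = 77
  A = 280 − 2·67 + 2·137 + 3·77 = 651
  G = -51 − 3·137 − 3·77 − 5·651 = -3948
ΔG = -3948 − (-3569) = -379; ΔA = 651 − 565 = 86
Score = 3·(-379) + 2·86 = -965

-965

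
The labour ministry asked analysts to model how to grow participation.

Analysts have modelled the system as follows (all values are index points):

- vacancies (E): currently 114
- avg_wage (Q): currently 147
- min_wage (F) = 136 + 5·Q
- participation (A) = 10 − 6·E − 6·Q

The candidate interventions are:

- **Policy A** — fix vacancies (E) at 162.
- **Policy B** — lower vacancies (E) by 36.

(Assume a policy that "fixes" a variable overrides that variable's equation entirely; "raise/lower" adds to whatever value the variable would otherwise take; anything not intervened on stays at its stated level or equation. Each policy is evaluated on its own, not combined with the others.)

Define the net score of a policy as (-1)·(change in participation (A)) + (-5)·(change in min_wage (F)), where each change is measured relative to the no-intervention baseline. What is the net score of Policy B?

Baseline:
  E = 114
  Q = 147
  F = 136 + 5·147 = 871
  A = 10 − 6·114 − 6·147 = -1556
Policy B (E − 36):
  E = 114 − 36 = 78
  Q = 147
  F = 136 + 5·147 = 871
  A = 10 − 6·78 − 6·147 = -1340
ΔA = -1340 − (-1556) = 216; ΔF = 871 − 871 = 0
Score = (-1)·216 + (-5)·0 = -216

-216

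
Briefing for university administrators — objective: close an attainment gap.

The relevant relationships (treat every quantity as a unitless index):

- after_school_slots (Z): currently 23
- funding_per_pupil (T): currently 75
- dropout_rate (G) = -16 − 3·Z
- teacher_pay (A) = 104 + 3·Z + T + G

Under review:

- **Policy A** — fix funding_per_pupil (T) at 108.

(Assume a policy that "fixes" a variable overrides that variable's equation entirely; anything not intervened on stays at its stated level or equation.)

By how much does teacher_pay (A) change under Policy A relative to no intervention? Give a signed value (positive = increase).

Baseline:
  Z = 23
  T = 75
  G = -16 − 3·23 = -85
  A = 104 + 3·23 + 75 + (-85) = 163
Policy A (T := 108):
  Z = 23
  T = 108
  G = -16 − 3·23 = -85
  A = 104 + 3·23 + 108 + (-85) = 196
Change in A: 196 − 163 = 33

33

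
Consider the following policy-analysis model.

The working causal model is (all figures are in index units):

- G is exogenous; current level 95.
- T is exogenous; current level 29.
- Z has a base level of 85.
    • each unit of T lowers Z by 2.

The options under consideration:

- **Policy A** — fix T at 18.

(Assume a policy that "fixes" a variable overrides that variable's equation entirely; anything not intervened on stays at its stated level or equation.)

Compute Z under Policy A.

Policy A (T := 18):
  T = 18
  Z = 85 − 2·18 = 49

49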